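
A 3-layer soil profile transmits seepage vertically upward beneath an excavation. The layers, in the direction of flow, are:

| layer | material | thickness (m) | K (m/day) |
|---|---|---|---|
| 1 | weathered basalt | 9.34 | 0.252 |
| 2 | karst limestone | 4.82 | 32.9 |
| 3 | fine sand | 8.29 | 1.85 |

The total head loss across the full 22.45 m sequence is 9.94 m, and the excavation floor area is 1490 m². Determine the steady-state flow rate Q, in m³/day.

Flow is perpendicular to layering, so the layers act in series and the equivalent K is the thickness-weighted harmonic mean.
Total thickness L = 9.34 + 4.82 + 8.29 = 22.45 m.
Σ(b_i/K_i) = 9.34/0.252 + 4.82/32.9 + 8.29/1.85 = 41.69 d.
K_eq = L / Σ(b_i/K_i) = 22.45 / 41.69 = 0.5385 m/day.
Q = K_eq · A · (Δh/L) = 0.5385 × 1490 × (9.94/22.45) = 355.2 m³/day.

355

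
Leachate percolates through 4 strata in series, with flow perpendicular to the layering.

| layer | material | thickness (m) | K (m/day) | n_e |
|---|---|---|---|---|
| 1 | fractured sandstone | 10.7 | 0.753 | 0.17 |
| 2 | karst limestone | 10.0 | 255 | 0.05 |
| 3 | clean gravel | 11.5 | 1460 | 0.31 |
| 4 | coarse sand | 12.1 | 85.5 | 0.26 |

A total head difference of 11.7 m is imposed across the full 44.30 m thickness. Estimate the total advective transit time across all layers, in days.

11.1

With flow normal to the layers, continuity requires the same specific discharge q through every layer.
Σ(b_i/K_i) = 10.7/0.753 + 10.0/255 + 11.5/1460 + 12.1/85.5 = 14.40 d.
q = Δh / Σ(b_i/K_i) = 11.7 / 14.40 = 0.8126 m/day.
In each layer the seepage velocity is v_i = q/n_i, so the layer transit time is t_i = b_i·n_i / q:
  layer 1 (fractured sandstone): t_1 = 10.7 × 0.17 / 0.8126 = 2.239 d
  layer 2 (karst limestone): t_2 = 10.0 × 0.05 / 0.8126 = 0.6153 d
  layer 3 (clean gravel): t_3 = 11.5 × 0.31 / 0.8126 = 4.387 d
  layer 4 (coarse sand): t_4 = 12.1 × 0.26 / 0.8126 = 3.872 d
Total t = Σ t_i = 11.11 days.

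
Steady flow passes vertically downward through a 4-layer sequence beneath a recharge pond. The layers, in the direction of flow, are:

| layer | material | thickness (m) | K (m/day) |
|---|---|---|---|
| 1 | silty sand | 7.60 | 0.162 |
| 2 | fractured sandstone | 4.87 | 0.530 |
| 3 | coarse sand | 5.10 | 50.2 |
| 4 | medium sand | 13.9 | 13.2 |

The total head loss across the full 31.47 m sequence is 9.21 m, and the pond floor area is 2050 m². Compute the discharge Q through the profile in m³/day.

Flow is perpendicular to layering, so the layers act in series and the equivalent K is the thickness-weighted harmonic mean.
Total thickness L = 7.60 + 4.87 + 5.10 + 13.9 = 31.47 m.
Σ(b_i/K_i) = 7.60/0.162 + 4.87/0.530 + 5.10/50.2 + 13.9/13.2 = 57.26 d.
K_eq = L / Σ(b_i/K_i) = 31.47 / 57.26 = 0.5496 m/day.
Q = K_eq · A · (Δh/L) = 0.5496 × 2050 × (9.21/31.47) = 329.8 m³/day.

330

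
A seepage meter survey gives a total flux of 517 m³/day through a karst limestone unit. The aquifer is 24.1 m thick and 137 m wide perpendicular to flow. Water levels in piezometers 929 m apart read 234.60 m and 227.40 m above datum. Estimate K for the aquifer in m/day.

Cross-sectional area A = 137 × 24.1 = 3302 m².
Hydraulic gradient i = (234.60 − 227.40) / 929 = 7.2 / 929 = 0.007750.
From Q = K·A·i, K = Q / (A·i) = 517 / (3302 × 0.007750) = 20.20 m/day.

20.2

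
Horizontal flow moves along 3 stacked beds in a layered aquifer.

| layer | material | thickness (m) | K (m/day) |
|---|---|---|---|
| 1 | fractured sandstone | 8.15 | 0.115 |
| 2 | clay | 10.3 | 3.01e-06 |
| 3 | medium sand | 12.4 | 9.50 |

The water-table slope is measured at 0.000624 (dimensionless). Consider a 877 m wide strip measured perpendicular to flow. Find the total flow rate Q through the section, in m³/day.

65.0

Flow is parallel to layering, so each bed carries its own Darcy discharge and the transmissivities add.
Σ(K_i·b_i) = 0.115×8.15 + 3.01e-06×10.3 + 9.50×12.4 = 118.7 m²/day.
Hydraulic gradient i = 0.000624.
Q = Σ(K_i·b_i) · W · i = 118.7 × 877 × 0.0006240 = 64.98 m³/day.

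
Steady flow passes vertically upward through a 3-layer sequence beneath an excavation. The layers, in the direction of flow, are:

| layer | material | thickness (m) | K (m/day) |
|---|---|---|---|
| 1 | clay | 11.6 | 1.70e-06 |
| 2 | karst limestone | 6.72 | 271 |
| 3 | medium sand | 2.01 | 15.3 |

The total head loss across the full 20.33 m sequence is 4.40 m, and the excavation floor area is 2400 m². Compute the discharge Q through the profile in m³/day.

Flow is perpendicular to layering, so the layers act in series and the equivalent K is the thickness-weighted harmonic mean.
Total thickness L = 11.6 + 6.72 + 2.01 = 20.33 m.
Σ(b_i/K_i) = 11.6/1.70e-06 + 6.72/271 + 2.01/15.3 = 6.824e+06 d.
K_eq = L / Σ(b_i/K_i) = 20.33 / 6.824e+06 = 2.979e-06 m/day.
Q = K_eq · A · (Δh/L) = 2.979e-06 × 2400 × (4.40/20.33) = 0.001548 m³/day.

0.00155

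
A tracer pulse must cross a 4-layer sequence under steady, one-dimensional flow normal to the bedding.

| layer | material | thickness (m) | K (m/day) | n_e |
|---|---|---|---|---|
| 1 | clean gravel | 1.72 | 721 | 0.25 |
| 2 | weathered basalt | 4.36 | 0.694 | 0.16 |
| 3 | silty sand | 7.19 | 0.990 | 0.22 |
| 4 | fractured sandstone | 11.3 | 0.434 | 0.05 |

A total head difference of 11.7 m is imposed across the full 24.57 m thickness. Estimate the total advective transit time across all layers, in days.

With flow normal to the layers, continuity requires the same specific discharge q through every layer.
Σ(b_i/K_i) = 1.72/721 + 4.36/0.694 + 7.19/0.990 + 11.3/0.434 = 39.58 d.
q = Δh / Σ(b_i/K_i) = 11.7 / 39.58 = 0.2956 m/day.
In each layer the seepage velocity is v_i = q/n_i, so the layer transit time is t_i = b_i·n_i / q:
  layer 1 (clean gravel): t_1 = 1.72 × 0.25 / 0.2956 = 1.455 d
  layer 2 (weathered basalt): t_2 = 4.36 × 0.16 / 0.2956 = 2.360 d
  layer 3 (silty sand): t_3 = 7.19 × 0.22 / 0.2956 = 5.352 d
  layer 4 (fractured sandstone): t_4 = 11.3 × 0.05 / 0.2956 = 1.912 d
Total t = Σ t_i = 11.08 days.

11.1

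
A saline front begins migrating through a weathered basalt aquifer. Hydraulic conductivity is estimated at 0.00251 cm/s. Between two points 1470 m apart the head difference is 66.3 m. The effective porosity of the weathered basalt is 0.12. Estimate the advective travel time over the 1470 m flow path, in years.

Convert K: 0.00251 cm/s × 864 = 2.169 m/day.
Hydraulic gradient i = Δh / L = 66.3 / 1470 = 0.04510.
Darcy flux q = K · i = 2.169 × 0.04510 = 0.09781 m/day.
Seepage velocity v = q / n_e = 0.09781 / 0.12 = 0.8151 m/day.
Travel time t = L / v = 1470 / 0.8151 = 1803 days = 4.938 years.

4.94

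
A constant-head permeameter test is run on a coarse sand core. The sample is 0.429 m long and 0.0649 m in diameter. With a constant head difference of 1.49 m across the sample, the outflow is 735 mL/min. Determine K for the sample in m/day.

92.1

Cross-sectional area A = π·(d/2)² = π × (0.0649/2)² = 0.003308 m².
Convert discharge: 735 mL/min = 1.225e-05 m³/s.
Darcy's law rearranged: K = Q·L / (A·Δh) = 1.225e-05 × 0.429 / (0.003308 × 1.49) = 0.001066 m/s = 92.12 m/day.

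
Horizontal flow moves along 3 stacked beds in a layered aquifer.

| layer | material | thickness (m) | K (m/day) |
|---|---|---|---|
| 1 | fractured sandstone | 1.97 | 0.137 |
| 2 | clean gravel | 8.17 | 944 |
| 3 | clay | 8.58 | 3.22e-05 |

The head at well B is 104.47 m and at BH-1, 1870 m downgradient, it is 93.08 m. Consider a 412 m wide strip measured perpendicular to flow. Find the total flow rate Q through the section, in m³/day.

19400

Flow is parallel to layering, so each bed carries its own Darcy discharge and the transmissivities add.
Σ(K_i·b_i) = 0.137×1.97 + 944×8.17 + 3.22e-05×8.58 = 7713 m²/day.
Hydraulic gradient i = (104.47 − 93.08) / 1870 = 11.39 / 1870 = 0.006091.
Q = Σ(K_i·b_i) · W · i = 7713 × 412 × 0.006091 = 19355 m³/day.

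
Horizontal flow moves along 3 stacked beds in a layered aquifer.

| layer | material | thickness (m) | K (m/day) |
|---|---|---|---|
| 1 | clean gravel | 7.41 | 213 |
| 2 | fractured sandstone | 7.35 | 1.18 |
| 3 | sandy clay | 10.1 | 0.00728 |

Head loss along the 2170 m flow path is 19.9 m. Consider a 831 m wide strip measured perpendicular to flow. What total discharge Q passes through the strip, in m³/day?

Flow is parallel to layering, so each bed carries its own Darcy discharge and the transmissivities add.
Σ(K_i·b_i) = 213×7.41 + 1.18×7.35 + 0.00728×10.1 = 1587 m²/day.
Hydraulic gradient i = Δh / L = 19.9 / 2170 = 0.009171.
Q = Σ(K_i·b_i) · W · i = 1587 × 831 × 0.009171 = 12095 m³/day.

12100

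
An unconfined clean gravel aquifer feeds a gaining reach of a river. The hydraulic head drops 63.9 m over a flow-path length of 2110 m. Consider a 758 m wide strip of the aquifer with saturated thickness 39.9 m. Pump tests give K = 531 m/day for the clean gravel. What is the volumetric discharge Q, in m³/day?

Cross-sectional area A = 758 × 39.9 = 30244 m².
Hydraulic gradient i = Δh / L = 63.9 / 2110 = 0.03028.
Darcy's law: Q = K · A · i = 531.0 × 30244 × 0.03028 = 4.864e+05 m³/day.

486000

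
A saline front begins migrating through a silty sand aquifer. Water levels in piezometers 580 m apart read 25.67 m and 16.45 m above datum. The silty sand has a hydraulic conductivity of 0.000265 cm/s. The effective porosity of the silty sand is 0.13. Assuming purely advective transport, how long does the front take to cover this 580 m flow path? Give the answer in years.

Convert K: 0.000265 cm/s × 864 = 0.2290 m/day.
Hydraulic gradient i = (25.67 − 16.45) / 580 = 9.22 / 580 = 0.01590.
Darcy flux q = K · i = 0.2290 × 0.01590 = 0.003640 m/day.
Seepage velocity v = q / n_e = 0.003640 / 0.13 = 0.02800 m/day.
Travel time t = L / v = 580 / 0.02800 = 20716 days = 56.72 years.

56.7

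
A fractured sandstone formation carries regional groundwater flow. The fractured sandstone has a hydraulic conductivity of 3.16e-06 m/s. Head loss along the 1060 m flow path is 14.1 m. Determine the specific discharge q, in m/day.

0.00363

Convert K: 3.16e-06 m/s × 86400 = 0.2730 m/day.
Hydraulic gradient i = Δh / L = 14.1 / 1060 = 0.01330.
Specific discharge q = K · i = 0.2730 × 0.01330 = 0.003632 m/day.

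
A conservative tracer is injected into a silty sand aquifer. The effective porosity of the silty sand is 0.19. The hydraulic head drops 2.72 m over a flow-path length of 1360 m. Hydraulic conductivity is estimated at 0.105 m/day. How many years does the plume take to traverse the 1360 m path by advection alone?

Hydraulic gradient i = Δh / L = 2.72 / 1360 = 0.002000.
Darcy flux q = K · i = 0.1050 × 0.002000 = 0.0002100 m/day.
Seepage velocity v = q / n_e = 0.0002100 / 0.19 = 0.001105 m/day.
Travel time t = L / v = 1360 / 0.001105 = 1.230e+06 days = 3369 years.

3370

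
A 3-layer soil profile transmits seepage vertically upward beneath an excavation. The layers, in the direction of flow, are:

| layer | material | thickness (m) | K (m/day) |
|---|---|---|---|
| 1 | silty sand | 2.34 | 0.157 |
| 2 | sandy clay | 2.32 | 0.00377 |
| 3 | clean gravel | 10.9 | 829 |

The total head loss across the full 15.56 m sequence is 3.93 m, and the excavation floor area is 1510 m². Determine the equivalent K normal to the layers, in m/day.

0.0247

Flow is perpendicular to layering, so the layers act in series and the equivalent K is the thickness-weighted harmonic mean.
Total thickness L = 2.34 + 2.32 + 10.9 = 15.56 m.
Σ(b_i/K_i) = 2.34/0.157 + 2.32/0.00377 + 10.9/829 = 630.3 d.
K_eq = L / Σ(b_i/K_i) = 15.56 / 630.3 = 0.02469 m/day.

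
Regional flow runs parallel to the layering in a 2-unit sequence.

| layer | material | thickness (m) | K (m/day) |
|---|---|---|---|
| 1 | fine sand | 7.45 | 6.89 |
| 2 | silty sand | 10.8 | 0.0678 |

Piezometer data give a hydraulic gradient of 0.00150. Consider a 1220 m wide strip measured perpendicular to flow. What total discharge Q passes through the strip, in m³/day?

Flow is parallel to layering, so each bed carries its own Darcy discharge and the transmissivities add.
Σ(K_i·b_i) = 6.89×7.45 + 0.0678×10.8 = 52.06 m²/day.
Hydraulic gradient i = 0.00150.
Q = Σ(K_i·b_i) · W · i = 52.06 × 1220 × 0.001500 = 95.27 m³/day.

95.3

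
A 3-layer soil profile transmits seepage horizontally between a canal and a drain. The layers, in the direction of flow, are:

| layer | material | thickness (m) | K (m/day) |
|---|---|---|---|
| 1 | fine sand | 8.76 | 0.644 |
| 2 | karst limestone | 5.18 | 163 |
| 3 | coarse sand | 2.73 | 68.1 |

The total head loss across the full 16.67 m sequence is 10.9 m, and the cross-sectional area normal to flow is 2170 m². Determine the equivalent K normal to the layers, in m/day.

1.22

Flow is perpendicular to layering, so the layers act in series and the equivalent K is the thickness-weighted harmonic mean.
Total thickness L = 8.76 + 5.18 + 2.73 = 16.67 m.
Σ(b_i/K_i) = 8.76/0.644 + 5.18/163 + 2.73/68.1 = 13.67 d.
K_eq = L / Σ(b_i/K_i) = 16.67 / 13.67 = 1.219 m/day.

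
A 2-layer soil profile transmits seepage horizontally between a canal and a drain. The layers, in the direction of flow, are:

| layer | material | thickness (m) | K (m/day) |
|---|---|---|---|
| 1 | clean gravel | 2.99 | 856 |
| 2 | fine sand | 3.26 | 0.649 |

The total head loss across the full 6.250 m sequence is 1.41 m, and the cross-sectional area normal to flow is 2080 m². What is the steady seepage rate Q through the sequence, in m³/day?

Flow is perpendicular to layering, so the layers act in series and the equivalent K is the thickness-weighted harmonic mean.
Total thickness L = 2.99 + 3.26 = 6.250 m.
Σ(b_i/K_i) = 2.99/856 + 3.26/0.649 = 5.027 d.
K_eq = L / Σ(b_i/K_i) = 6.250 / 5.027 = 1.243 m/day.
Q = K_eq · A · (Δh/L) = 1.243 × 2080 × (1.41/6.250) = 583.5 m³/day.

583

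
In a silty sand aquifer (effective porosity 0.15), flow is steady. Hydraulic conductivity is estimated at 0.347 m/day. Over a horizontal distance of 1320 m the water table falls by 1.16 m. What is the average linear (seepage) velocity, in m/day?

Hydraulic gradient i = Δh / L = 1.16 / 1320 = 0.0008788.
Darcy flux q = K · i = 0.3470 × 0.0008788 = 0.0003049 m/day.
Seepage velocity v = q / n_e = 0.0003049 / 0.15 = 0.002033 m/day.

0.00203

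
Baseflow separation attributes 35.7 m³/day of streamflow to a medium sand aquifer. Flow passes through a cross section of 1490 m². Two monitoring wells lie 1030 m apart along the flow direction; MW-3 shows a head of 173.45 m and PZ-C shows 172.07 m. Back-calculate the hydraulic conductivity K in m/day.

Hydraulic gradient i = (173.45 − 172.07) / 1030 = 1.38 / 1030 = 0.001340.
From Q = K·A·i, K = Q / (A·i) = 35.7 / (1490 × 0.001340) = 17.88 m/day.

17.9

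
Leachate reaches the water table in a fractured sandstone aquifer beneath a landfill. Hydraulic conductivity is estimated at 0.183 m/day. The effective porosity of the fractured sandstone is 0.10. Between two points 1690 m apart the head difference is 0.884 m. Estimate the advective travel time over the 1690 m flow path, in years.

4830

Hydraulic gradient i = Δh / L = 0.884 / 1690 = 0.0005231.
Darcy flux q = K · i = 0.1830 × 0.0005231 = 9.572e-05 m/day.
Seepage velocity v = q / n_e = 9.572e-05 / 0.10 = 0.0009572 m/day.
Travel time t = L / v = 1690 / 0.0009572 = 1.766e+06 days = 4834 years.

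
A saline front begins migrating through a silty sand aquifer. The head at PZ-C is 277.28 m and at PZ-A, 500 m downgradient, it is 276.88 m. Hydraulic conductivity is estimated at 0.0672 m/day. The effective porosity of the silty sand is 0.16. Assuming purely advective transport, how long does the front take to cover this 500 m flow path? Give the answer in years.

Hydraulic gradient i = (277.28 − 276.88) / 500 = 0.4 / 500 = 0.0008000.
Darcy flux q = K · i = 0.06720 × 0.0008000 = 5.376e-05 m/day.
Seepage velocity v = q / n_e = 5.376e-05 / 0.16 = 0.0003360 m/day.
Travel time t = L / v = 500 / 0.0003360 = 1.488e+06 days = 4074 years.

4070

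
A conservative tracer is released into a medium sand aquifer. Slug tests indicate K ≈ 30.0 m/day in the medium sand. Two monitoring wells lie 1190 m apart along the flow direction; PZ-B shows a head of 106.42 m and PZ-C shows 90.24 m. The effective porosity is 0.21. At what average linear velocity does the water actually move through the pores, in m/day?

Hydraulic gradient i = (106.42 − 90.24) / 1190 = 16.18 / 1190 = 0.01360.
Darcy flux q = K · i = 30.00 × 0.01360 = 0.4079 m/day.
Seepage velocity v = q / n_e = 0.4079 / 0.21 = 1.942 m/day.

1.94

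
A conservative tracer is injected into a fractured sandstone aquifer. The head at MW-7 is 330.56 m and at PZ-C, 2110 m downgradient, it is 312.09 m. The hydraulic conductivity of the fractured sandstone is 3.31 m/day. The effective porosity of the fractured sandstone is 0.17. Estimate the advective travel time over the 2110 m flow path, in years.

Hydraulic gradient i = (330.56 − 312.09) / 2110 = 18.47 / 2110 = 0.008754.
Darcy flux q = K · i = 3.310 × 0.008754 = 0.02897 m/day.
Seepage velocity v = q / n_e = 0.02897 / 0.17 = 0.1704 m/day.
Travel time t = L / v = 2110 / 0.1704 = 12380 days = 33.89 years.

33.9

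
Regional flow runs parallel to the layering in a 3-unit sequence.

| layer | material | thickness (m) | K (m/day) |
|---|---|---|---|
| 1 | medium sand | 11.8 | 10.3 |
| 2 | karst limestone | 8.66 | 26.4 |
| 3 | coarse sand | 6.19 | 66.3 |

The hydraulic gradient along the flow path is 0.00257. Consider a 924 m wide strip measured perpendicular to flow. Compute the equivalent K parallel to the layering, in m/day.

28.5

Flow is parallel to layering, so each bed carries its own Darcy discharge and the transmissivities add.
Σ(K_i·b_i) = 10.3×11.8 + 26.4×8.66 + 66.3×6.19 = 760.6 m²/day.
Total thickness b = 26.65 m, so K_eq = Σ(K_i·b_i)/b = 28.54 m/day.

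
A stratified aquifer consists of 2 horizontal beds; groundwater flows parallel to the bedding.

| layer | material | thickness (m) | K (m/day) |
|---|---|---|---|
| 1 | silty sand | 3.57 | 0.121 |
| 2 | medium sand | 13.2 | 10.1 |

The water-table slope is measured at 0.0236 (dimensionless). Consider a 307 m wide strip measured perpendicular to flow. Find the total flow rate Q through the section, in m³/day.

969

Flow is parallel to layering, so each bed carries its own Darcy discharge and the transmissivities add.
Σ(K_i·b_i) = 0.121×3.57 + 10.1×13.2 = 133.8 m²/day.
Hydraulic gradient i = 0.0236.
Q = Σ(K_i·b_i) · W · i = 133.8 × 307 × 0.02360 = 969.1 m³/day.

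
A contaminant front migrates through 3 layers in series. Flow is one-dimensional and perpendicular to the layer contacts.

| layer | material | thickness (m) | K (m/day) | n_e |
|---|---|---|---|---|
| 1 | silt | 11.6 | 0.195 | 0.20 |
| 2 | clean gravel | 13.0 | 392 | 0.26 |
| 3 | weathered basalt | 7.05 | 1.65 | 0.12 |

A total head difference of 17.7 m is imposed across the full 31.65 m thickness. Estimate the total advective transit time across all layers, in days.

With flow normal to the layers, continuity requires the same specific discharge q through every layer.
Σ(b_i/K_i) = 11.6/0.195 + 13.0/392 + 7.05/1.65 = 63.79 d.
q = Δh / Σ(b_i/K_i) = 17.7 / 63.79 = 0.2775 m/day.
In each layer the seepage velocity is v_i = q/n_i, so the layer transit time is t_i = b_i·n_i / q:
  layer 1 (silt): t_1 = 11.6 × 0.20 / 0.2775 = 8.362 d
  layer 2 (clean gravel): t_2 = 13.0 × 0.26 / 0.2775 = 12.18 d
  layer 3 (weathered basalt): t_3 = 7.05 × 0.12 / 0.2775 = 3.049 d
Total t = Σ t_i = 23.59 days.

23.6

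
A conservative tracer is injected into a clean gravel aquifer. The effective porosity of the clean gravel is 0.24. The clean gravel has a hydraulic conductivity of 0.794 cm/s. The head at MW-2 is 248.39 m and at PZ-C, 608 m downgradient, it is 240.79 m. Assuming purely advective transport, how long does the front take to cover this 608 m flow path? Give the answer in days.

17.0

Convert K: 0.794 cm/s × 864 = 686.0 m/day.
Hydraulic gradient i = (248.39 − 240.79) / 608 = 7.6 / 608 = 0.01250.
Darcy flux q = K · i = 686.0 × 0.01250 = 8.575 m/day.
Seepage velocity v = q / n_e = 8.575 / 0.24 = 35.73 m/day.
Travel time t = L / v = 608 / 35.73 = 17.02 days.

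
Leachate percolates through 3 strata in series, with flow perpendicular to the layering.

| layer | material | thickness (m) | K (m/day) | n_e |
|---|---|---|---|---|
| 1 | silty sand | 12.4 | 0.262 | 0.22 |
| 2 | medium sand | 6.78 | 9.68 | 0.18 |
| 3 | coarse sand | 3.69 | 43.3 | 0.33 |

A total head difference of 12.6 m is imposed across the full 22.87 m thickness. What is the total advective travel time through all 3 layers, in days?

19.7

With flow normal to the layers, continuity requires the same specific discharge q through every layer.
Σ(b_i/K_i) = 12.4/0.262 + 6.78/9.68 + 3.69/43.3 = 48.11 d.
q = Δh / Σ(b_i/K_i) = 12.6 / 48.11 = 0.2619 m/day.
In each layer the seepage velocity is v_i = q/n_i, so the layer transit time is t_i = b_i·n_i / q:
  layer 1 (silty sand): t_1 = 12.4 × 0.22 / 0.2619 = 10.42 d
  layer 2 (medium sand): t_2 = 6.78 × 0.18 / 0.2619 = 4.660 d
  layer 3 (coarse sand): t_3 = 3.69 × 0.33 / 0.2619 = 4.650 d
Total t = Σ t_i = 19.73 days.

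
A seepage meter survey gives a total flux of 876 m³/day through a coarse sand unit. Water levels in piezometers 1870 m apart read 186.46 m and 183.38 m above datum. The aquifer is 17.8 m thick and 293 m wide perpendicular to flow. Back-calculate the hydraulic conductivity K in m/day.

Cross-sectional area A = 293 × 17.8 = 5215 m².
Hydraulic gradient i = (186.46 − 183.38) / 1870 = 3.08 / 1870 = 0.001647.
From Q = K·A·i, K = Q / (A·i) = 876 / (5215 × 0.001647) = 102.0 m/day.

102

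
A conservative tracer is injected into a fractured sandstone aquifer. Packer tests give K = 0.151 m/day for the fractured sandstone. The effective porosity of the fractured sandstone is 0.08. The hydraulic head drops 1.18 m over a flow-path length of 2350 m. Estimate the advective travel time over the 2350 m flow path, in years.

Hydraulic gradient i = Δh / L = 1.18 / 2350 = 0.0005021.
Darcy flux q = K · i = 0.1510 × 0.0005021 = 7.582e-05 m/day.
Seepage velocity v = q / n_e = 7.582e-05 / 0.08 = 0.0009478 m/day.
Travel time t = L / v = 2350 / 0.0009478 = 2.480e+06 days = 6789 years.

6790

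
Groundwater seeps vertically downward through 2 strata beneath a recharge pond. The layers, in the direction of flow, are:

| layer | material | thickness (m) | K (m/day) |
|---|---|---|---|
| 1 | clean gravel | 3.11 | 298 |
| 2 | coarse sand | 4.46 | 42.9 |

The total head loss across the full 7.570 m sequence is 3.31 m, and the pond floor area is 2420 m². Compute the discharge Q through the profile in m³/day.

70000

Flow is perpendicular to layering, so the layers act in series and the equivalent K is the thickness-weighted harmonic mean.
Total thickness L = 3.11 + 4.46 = 7.570 m.
Σ(b_i/K_i) = 3.11/298 + 4.46/42.9 = 0.1144 d.
K_eq = L / Σ(b_i/K_i) = 7.570 / 0.1144 = 66.17 m/day.
Q = K_eq · A · (Δh/L) = 66.17 × 2420 × (3.31/7.570) = 70020 m³/day.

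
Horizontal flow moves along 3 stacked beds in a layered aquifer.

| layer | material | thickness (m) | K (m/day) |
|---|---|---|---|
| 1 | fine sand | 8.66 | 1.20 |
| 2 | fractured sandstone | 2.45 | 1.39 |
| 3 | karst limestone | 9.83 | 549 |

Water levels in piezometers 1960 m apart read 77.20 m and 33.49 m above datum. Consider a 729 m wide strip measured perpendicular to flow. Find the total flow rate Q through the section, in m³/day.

Flow is parallel to layering, so each bed carries its own Darcy discharge and the transmissivities add.
Σ(K_i·b_i) = 1.20×8.66 + 1.39×2.45 + 549×9.83 = 5410 m²/day.
Hydraulic gradient i = (77.20 − 33.49) / 1960 = 43.71 / 1960 = 0.02230.
Q = Σ(K_i·b_i) · W · i = 5410 × 729 × 0.02230 = 87960 m³/day.

88000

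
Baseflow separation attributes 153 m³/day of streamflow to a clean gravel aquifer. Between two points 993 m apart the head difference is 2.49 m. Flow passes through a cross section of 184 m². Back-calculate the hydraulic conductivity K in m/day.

332

Hydraulic gradient i = Δh / L = 2.49 / 993 = 0.002508.
From Q = K·A·i, K = Q / (A·i) = 153 / (184.0 × 0.002508) = 331.6 m/day.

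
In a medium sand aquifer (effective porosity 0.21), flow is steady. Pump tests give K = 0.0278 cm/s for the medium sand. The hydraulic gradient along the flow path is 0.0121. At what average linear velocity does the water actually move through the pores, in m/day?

Convert K: 0.0278 cm/s × 864 = 24.02 m/day.
Hydraulic gradient i = 0.0121.
Darcy flux q = K · i = 24.02 × 0.01210 = 0.2906 m/day.
Seepage velocity v = q / n_e = 0.2906 / 0.21 = 1.384 m/day.

1.38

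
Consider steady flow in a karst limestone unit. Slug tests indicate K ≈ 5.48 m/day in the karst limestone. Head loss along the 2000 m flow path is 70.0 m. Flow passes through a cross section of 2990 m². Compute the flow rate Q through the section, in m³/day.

Hydraulic gradient i = Δh / L = 70.0 / 2000 = 0.03500.
Darcy's law: Q = K · A · i = 5.480 × 2990 × 0.03500 = 573.5 m³/day.

573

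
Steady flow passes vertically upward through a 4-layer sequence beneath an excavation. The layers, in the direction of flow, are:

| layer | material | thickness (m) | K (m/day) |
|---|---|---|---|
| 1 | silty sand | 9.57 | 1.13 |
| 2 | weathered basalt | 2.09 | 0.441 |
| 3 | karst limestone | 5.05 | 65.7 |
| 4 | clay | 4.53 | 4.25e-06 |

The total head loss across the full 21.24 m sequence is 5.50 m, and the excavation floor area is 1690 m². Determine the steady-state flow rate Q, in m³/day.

0.00872

Flow is perpendicular to layering, so the layers act in series and the equivalent K is the thickness-weighted harmonic mean.
Total thickness L = 9.57 + 2.09 + 5.05 + 4.53 = 21.24 m.
Σ(b_i/K_i) = 9.57/1.13 + 2.09/0.441 + 5.05/65.7 + 4.53/4.25e-06 = 1.066e+06 d.
K_eq = L / Σ(b_i/K_i) = 21.24 / 1.066e+06 = 1.993e-05 m/day.
Q = K_eq · A · (Δh/L) = 1.993e-05 × 1690 × (5.50/21.24) = 0.008720 m³/day.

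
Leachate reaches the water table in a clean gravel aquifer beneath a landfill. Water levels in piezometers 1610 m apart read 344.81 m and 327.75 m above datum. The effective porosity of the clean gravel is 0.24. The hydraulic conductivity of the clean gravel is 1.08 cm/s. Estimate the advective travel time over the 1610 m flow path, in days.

Convert K: 1.08 cm/s × 864 = 933.1 m/day.
Hydraulic gradient i = (344.81 − 327.75) / 1610 = 17.06 / 1610 = 0.01060.
Darcy flux q = K · i = 933.1 × 0.01060 = 9.888 m/day.
Seepage velocity v = q / n_e = 9.888 / 0.24 = 41.20 m/day.
Travel time t = L / v = 1610 / 41.20 = 39.08 days.

39.1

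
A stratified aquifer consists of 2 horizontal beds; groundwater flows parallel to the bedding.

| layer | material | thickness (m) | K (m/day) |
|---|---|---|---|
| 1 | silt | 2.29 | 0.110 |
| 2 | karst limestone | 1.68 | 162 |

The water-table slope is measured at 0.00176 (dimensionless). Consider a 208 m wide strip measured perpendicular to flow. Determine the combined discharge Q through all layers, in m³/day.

99.7

Flow is parallel to layering, so each bed carries its own Darcy discharge and the transmissivities add.
Σ(K_i·b_i) = 0.110×2.29 + 162×1.68 = 272.4 m²/day.
Hydraulic gradient i = 0.00176.
Q = Σ(K_i·b_i) · W · i = 272.4 × 208 × 0.001760 = 99.72 m³/day.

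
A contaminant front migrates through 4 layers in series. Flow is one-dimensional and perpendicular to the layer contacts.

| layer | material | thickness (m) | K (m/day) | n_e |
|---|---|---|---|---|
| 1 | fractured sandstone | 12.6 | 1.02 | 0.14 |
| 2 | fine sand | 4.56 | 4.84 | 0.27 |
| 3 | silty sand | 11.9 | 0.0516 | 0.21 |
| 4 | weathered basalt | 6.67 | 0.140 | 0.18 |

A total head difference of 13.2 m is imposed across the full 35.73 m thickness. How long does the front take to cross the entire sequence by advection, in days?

148

With flow normal to the layers, continuity requires the same specific discharge q through every layer.
Σ(b_i/K_i) = 12.6/1.02 + 4.56/4.84 + 11.9/0.0516 + 6.67/0.140 = 291.6 d.
q = Δh / Σ(b_i/K_i) = 13.2 / 291.6 = 0.04527 m/day.
In each layer the seepage velocity is v_i = q/n_i, so the layer transit time is t_i = b_i·n_i / q:
  layer 1 (fractured sandstone): t_1 = 12.6 × 0.14 / 0.04527 = 38.96 d
  layer 2 (fine sand): t_2 = 4.56 × 0.27 / 0.04527 = 27.19 d
  layer 3 (silty sand): t_3 = 11.9 × 0.21 / 0.04527 = 55.20 d
  layer 4 (weathered basalt): t_4 = 6.67 × 0.18 / 0.04527 = 26.52 d
Total t = Σ t_i = 147.9 days.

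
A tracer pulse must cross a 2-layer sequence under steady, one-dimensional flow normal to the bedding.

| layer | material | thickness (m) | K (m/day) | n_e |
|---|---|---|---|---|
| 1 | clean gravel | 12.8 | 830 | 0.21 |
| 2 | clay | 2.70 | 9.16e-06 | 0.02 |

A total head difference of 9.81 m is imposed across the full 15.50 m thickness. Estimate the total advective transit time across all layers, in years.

With flow normal to the layers, continuity requires the same specific discharge q through every layer.
Σ(b_i/K_i) = 12.8/830 + 2.70/9.16e-06 = 2.948e+05 d.
q = Δh / Σ(b_i/K_i) = 9.81 / 2.948e+05 = 3.328e-05 m/day.
In each layer the seepage velocity is v_i = q/n_i, so the layer transit time is t_i = b_i·n_i / q:
  layer 1 (clean gravel): t_1 = 12.8 × 0.21 / 3.328e-05 = 80766 d
  layer 2 (clay): t_2 = 2.70 × 0.02 / 3.328e-05 = 1623 d
Total t = Σ t_i = 82389 days = 225.6 years.

226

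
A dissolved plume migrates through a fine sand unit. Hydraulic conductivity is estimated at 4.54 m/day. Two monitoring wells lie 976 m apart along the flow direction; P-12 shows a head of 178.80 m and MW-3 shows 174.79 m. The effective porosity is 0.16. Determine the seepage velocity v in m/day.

Hydraulic gradient i = (178.80 − 174.79) / 976 = 4.01 / 976 = 0.004109.
Darcy flux q = K · i = 4.540 × 0.004109 = 0.01865 m/day.
Seepage velocity v = q / n_e = 0.01865 / 0.16 = 0.1166 m/day.

0.117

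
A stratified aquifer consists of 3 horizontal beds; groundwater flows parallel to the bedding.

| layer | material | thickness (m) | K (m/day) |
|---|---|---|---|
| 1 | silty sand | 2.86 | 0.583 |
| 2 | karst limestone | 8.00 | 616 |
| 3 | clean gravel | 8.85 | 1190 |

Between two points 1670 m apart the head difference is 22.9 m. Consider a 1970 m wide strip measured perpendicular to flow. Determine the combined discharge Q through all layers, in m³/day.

Flow is parallel to layering, so each bed carries its own Darcy discharge and the transmissivities add.
Σ(K_i·b_i) = 0.583×2.86 + 616×8.00 + 1190×8.85 = 15461 m²/day.
Hydraulic gradient i = Δh / L = 22.9 / 1670 = 0.01371.
Q = Σ(K_i·b_i) · W · i = 15461 × 1970 × 0.01371 = 4.177e+05 m³/day.

418000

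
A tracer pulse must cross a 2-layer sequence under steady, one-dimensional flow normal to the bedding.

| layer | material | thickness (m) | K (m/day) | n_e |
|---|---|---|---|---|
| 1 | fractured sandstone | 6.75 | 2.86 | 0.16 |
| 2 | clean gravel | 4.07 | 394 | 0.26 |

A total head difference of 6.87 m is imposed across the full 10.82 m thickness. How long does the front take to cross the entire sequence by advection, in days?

With flow normal to the layers, continuity requires the same specific discharge q through every layer.
Σ(b_i/K_i) = 6.75/2.86 + 4.07/394 = 2.370 d.
q = Δh / Σ(b_i/K_i) = 6.87 / 2.370 = 2.898 m/day.
In each layer the seepage velocity is v_i = q/n_i, so the layer transit time is t_i = b_i·n_i / q:
  layer 1 (fractured sandstone): t_1 = 6.75 × 0.16 / 2.898 = 0.3727 d
  layer 2 (clean gravel): t_2 = 4.07 × 0.26 / 2.898 = 0.3651 d
Total t = Σ t_i = 0.7378 days.

0.738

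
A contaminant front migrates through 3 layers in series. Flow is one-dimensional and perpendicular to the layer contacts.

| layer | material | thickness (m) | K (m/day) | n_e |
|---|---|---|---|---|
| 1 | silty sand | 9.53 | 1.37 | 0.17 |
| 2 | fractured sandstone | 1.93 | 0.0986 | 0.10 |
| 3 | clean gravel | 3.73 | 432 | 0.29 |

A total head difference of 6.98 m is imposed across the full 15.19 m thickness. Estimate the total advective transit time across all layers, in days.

With flow normal to the layers, continuity requires the same specific discharge q through every layer.
Σ(b_i/K_i) = 9.53/1.37 + 1.93/0.0986 + 3.73/432 = 26.54 d.
q = Δh / Σ(b_i/K_i) = 6.98 / 26.54 = 0.2630 m/day.
In each layer the seepage velocity is v_i = q/n_i, so the layer transit time is t_i = b_i·n_i / q:
  layer 1 (silty sand): t_1 = 9.53 × 0.17 / 0.2630 = 6.160 d
  layer 2 (fractured sandstone): t_2 = 1.93 × 0.10 / 0.2630 = 0.7338 d
  layer 3 (clean gravel): t_3 = 3.73 × 0.29 / 0.2630 = 4.113 d
Total t = Σ t_i = 11.01 days.

11.0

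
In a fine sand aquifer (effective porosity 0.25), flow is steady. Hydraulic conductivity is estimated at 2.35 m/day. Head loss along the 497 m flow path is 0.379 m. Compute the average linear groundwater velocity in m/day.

Hydraulic gradient i = Δh / L = 0.379 / 497 = 0.0007626.
Darcy flux q = K · i = 2.350 × 0.0007626 = 0.001792 m/day.
Seepage velocity v = q / n_e = 0.001792 / 0.25 = 0.007168 m/day.

0.00717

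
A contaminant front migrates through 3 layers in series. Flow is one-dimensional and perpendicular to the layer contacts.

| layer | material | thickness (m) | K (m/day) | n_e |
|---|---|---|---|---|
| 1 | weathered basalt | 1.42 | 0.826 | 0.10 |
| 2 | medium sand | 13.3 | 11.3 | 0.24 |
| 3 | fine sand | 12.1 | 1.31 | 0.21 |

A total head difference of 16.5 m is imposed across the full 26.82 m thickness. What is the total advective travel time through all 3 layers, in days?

4.32

With flow normal to the layers, continuity requires the same specific discharge q through every layer.
Σ(b_i/K_i) = 1.42/0.826 + 13.3/11.3 + 12.1/1.31 = 12.13 d.
q = Δh / Σ(b_i/K_i) = 16.5 / 12.13 = 1.360 m/day.
In each layer the seepage velocity is v_i = q/n_i, so the layer transit time is t_i = b_i·n_i / q:
  layer 1 (weathered basalt): t_1 = 1.42 × 0.10 / 1.360 = 0.1044 d
  layer 2 (medium sand): t_2 = 13.3 × 0.24 / 1.360 = 2.347 d
  layer 3 (fine sand): t_3 = 12.1 × 0.21 / 1.360 = 1.868 d
Total t = Σ t_i = 4.320 days.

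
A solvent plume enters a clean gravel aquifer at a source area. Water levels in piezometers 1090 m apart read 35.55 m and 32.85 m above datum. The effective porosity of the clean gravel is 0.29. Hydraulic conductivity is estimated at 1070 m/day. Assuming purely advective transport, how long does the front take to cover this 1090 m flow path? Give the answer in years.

0.327

Hydraulic gradient i = (35.55 − 32.85) / 1090 = 2.7 / 1090 = 0.002477.
Darcy flux q = K · i = 1070 × 0.002477 = 2.650 m/day.
Seepage velocity v = q / n_e = 2.650 / 0.29 = 9.140 m/day.
Travel time t = L / v = 1090 / 9.140 = 119.3 days = 0.3265 years.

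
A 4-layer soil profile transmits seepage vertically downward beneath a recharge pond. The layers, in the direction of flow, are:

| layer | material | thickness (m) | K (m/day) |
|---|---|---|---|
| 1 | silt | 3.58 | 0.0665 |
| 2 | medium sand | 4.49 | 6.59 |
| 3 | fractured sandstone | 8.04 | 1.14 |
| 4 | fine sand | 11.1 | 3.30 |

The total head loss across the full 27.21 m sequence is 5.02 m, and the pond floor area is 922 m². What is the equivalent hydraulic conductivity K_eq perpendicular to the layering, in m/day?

Flow is perpendicular to layering, so the layers act in series and the equivalent K is the thickness-weighted harmonic mean.
Total thickness L = 3.58 + 4.49 + 8.04 + 11.1 = 27.21 m.
Σ(b_i/K_i) = 3.58/0.0665 + 4.49/6.59 + 8.04/1.14 + 11.1/3.30 = 64.93 d.
K_eq = L / Σ(b_i/K_i) = 27.21 / 64.93 = 0.4191 m/day.

0.419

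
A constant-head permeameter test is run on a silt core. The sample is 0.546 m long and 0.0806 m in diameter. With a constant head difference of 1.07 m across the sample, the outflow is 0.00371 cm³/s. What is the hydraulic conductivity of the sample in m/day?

Cross-sectional area A = π·(d/2)² = π × (0.0806/2)² = 0.005102 m².
Convert discharge: 0.00371 cm³/s = 3.710e-09 m³/s.
Darcy's law rearranged: K = Q·L / (A·Δh) = 3.710e-09 × 0.546 / (0.005102 × 1.07) = 3.710e-07 m/s = 0.03206 m/day.

0.0321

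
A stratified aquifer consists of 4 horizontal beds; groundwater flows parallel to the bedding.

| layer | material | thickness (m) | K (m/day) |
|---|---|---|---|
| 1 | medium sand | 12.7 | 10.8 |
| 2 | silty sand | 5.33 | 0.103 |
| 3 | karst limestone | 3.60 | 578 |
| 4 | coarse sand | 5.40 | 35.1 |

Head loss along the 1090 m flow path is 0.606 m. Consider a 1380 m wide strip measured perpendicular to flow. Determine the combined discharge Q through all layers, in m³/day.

1850

Flow is parallel to layering, so each bed carries its own Darcy discharge and the transmissivities add.
Σ(K_i·b_i) = 10.8×12.7 + 0.103×5.33 + 578×3.60 + 35.1×5.40 = 2408 m²/day.
Hydraulic gradient i = Δh / L = 0.606 / 1090 = 0.0005560.
Q = Σ(K_i·b_i) · W · i = 2408 × 1380 × 0.0005560 = 1848 m³/day.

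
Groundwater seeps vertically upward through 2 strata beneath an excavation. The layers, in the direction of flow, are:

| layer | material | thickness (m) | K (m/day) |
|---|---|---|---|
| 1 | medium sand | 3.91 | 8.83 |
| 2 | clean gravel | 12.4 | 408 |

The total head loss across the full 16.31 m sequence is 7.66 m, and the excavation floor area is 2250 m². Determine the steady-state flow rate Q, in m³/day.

36400

Flow is perpendicular to layering, so the layers act in series and the equivalent K is the thickness-weighted harmonic mean.
Total thickness L = 3.91 + 12.4 = 16.31 m.
Σ(b_i/K_i) = 3.91/8.83 + 12.4/408 = 0.4732 d.
K_eq = L / Σ(b_i/K_i) = 16.31 / 0.4732 = 34.47 m/day.
Q = K_eq · A · (Δh/L) = 34.47 × 2250 × (7.66/16.31) = 36422 m³/day.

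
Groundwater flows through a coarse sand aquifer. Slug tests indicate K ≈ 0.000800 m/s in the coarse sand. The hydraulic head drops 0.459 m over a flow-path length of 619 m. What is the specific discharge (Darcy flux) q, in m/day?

0.0513

Convert K: 0.000800 m/s × 86400 = 69.12 m/day.
Hydraulic gradient i = Δh / L = 0.459 / 619 = 0.0007415.
Specific discharge q = K · i = 69.12 × 0.0007415 = 0.05125 m/day.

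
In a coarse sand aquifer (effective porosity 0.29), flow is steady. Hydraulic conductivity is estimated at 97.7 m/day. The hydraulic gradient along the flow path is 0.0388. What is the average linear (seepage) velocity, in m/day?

13.1

Hydraulic gradient i = 0.0388.
Darcy flux q = K · i = 97.70 × 0.03880 = 3.791 m/day.
Seepage velocity v = q / n_e = 3.791 / 0.29 = 13.07 m/day.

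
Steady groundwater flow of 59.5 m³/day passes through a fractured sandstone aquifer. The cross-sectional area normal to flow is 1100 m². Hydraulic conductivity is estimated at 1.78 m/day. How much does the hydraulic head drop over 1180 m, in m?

From Q = K·A·i, i = Q / (K·A) = 59.5 / (1.780 × 1100) = 0.03039.
Head loss Δh = i · L = 0.03039 × 1180 = 35.86 m.

35.9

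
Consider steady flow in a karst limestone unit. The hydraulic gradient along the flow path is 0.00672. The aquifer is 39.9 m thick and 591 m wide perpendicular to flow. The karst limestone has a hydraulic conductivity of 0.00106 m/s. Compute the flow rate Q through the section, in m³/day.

14500

Convert K: 0.00106 m/s × 86400 = 91.58 m/day.
Cross-sectional area A = 591 × 39.9 = 23581 m².
Hydraulic gradient i = 0.00672.
Darcy's law: Q = K · A · i = 91.58 × 23581 × 0.006720 = 14513 m³/day.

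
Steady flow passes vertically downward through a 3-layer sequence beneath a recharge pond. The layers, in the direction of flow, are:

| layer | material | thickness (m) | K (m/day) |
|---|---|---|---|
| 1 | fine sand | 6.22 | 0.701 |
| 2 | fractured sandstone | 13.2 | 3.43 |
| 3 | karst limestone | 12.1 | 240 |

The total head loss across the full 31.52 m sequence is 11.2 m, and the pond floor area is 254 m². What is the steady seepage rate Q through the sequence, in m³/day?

Flow is perpendicular to layering, so the layers act in series and the equivalent K is the thickness-weighted harmonic mean.
Total thickness L = 6.22 + 13.2 + 12.1 = 31.52 m.
Σ(b_i/K_i) = 6.22/0.701 + 13.2/3.43 + 12.1/240 = 12.77 d.
K_eq = L / Σ(b_i/K_i) = 31.52 / 12.77 = 2.468 m/day.
Q = K_eq · A · (Δh/L) = 2.468 × 254 × (11.2/31.52) = 222.7 m³/day.

223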